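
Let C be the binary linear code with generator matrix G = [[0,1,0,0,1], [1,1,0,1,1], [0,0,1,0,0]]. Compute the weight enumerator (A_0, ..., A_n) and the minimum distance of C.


Weight distribution: A_0 = 1, A_1 = 1, A_2 = 2, A_3 = 2, A_4 = 1, A_5 = 1. Minimum distance d = 1.

Enumerate all 2^3 = 8 messages m ∈ F_2^3.
For each, compute codeword c = mG in F_2^5, then tally its weight.
  m = 000 → c = 00000, weight = 0.
  m = 100 → c = 01001, weight = 2.
  m = 010 → c = 11011, weight = 4.
  m = 110 → c = 10010, weight = 2.
  m = 001 → c = 00100, weight = 1.
  m = 101 → c = 01101, weight = 3.
  m = 011 → c = 11111, weight = 5.
  m = 111 → c = 10110, weight = 3.
Tally weights:
  weight 0: 1 codewords.
  weight 1: 1 codewords.
  weight 2: 2 codewords.
  weight 3: 2 codewords.
  weight 4: 1 codewords.
  weight 5: 1 codewords.
Minimum distance d = smallest w > 0 with A_w > 0 = 1.
Sanity: Σ A_w = 8 = 2^3 = 8 ✓.


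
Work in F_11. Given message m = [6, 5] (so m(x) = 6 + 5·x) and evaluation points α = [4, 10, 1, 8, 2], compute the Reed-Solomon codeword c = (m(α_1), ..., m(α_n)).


c = [4, 1, 0, 2, 5]

Message polynomial: m(x) = 6 + 5·x (mod 11).
For each evaluation point α_i, compute m(α_i) mod 11:
  α_1 = 4: Horner steps 5 → 4, so m(4) = 4.
  α_2 = 10: Horner steps 5 → 1, so m(10) = 1.
  α_3 = 1: Horner steps 5 → 0, so m(1) = 0.
  α_4 = 8: Horner steps 5 → 2, so m(8) = 2.
  α_5 = 2: Horner steps 5 → 5, so m(2) = 5.
Codeword c = [4, 1, 0, 2, 5] ∈ F_11^5.


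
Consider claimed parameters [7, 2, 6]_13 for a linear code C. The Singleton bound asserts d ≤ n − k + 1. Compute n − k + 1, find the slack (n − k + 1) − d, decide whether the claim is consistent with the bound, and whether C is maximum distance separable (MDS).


Singleton RHS = n − k + 1 = 6, slack = 0, bound satisfied, MDS.

Singleton bound: d ≤ n − k + 1.
Here n = 7, k = 2, so n − k + 1 = 6.
Given d = 6, check d ≤ 6: YES.
Slack = (n − k + 1) − d = 0.
The code is MDS (slack = 0).
Description: the claimed parameters are [7, 2, 6]_13; such a code would be MDS (meets Singleton bound).


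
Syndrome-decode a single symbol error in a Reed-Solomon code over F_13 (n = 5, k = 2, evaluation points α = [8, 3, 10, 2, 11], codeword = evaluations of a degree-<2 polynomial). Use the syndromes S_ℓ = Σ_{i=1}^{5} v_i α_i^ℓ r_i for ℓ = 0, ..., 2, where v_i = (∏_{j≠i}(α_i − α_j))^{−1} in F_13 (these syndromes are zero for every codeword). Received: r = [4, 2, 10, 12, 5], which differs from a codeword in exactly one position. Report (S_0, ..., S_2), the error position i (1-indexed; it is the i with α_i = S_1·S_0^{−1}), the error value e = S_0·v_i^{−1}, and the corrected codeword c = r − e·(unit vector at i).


S = (12, 2, 9), error at position 5, error magnitude e = 5, c = [4, 2, 10, 12, 0].

Step 1: column multipliers v_i = (∏_{j≠i}(α_i − α_j))^{−1} mod 13.
  i = 1 (α = 8): (8−3)(8−10)(8−2)(8−11) = 5·(−2)·6·(−3) = 180 ≡ 11, so v_1 = 11^{−1} = 6 (mod 13).
  i = 2 (α = 3): (3−8)(3−10)(3−2)(3−11) = (−5)·(−7)·1·(−8) = −280 ≡ 6, so v_2 = 6^{−1} = 11 (mod 13).
  i = 3 (α = 10): (10−8)(10−3)(10−2)(10−11) = 2·7·8·(−1) = −112 ≡ 5, so v_3 = 5^{−1} = 8 (mod 13).
  i = 4 (α = 2): (2−8)(2−3)(2−10)(2−11) = (−6)·(−1)·(−8)·(−9) = 432 ≡ 3, so v_4 = 3^{−1} = 9 (mod 13).
  i = 5 (α = 11): (11−8)(11−3)(11−10)(11−2) = 3·8·1·9 = 216 ≡ 8, so v_5 = 8^{−1} = 5 (mod 13).
  v = [6, 11, 8, 9, 5].
Step 2: syndromes of r = [4, 2, 10, 12, 5] (all sums mod 13).
  S_0 = Σ v_i r_i = 6·4 + 11·2 + 8·10 + 9·12 + 5·5 = 259 ≡ 12.
  S_1 = Σ v_i α_i r_i = 6·8·4 + 11·3·2 + 8·10·10 + 9·2·12 + 5·11·5 = 1549 ≡ 2.
  α_i^2 mod 13 = [12, 9, 9, 4, 4].
  S_2 = Σ v_i α_i^2 r_i = 6·12·4 + 11·9·2 + 8·9·10 + 9·4·12 + 5·4·5 = 1738 ≡ 9.
  S = (12, 2, 9) ≠ 0, so r is not a codeword (an error is present).
Step 3: locate the error. For a single error e at position i, S_ℓ = v_i·e·α_i^ℓ, so α_err = S_1/S_0.
  S_0^{−1} = 12^{−1} = 12 (mod 13), so α_err = 2·12 = 24 ≡ 11 = α_5. Error position i = 5.
  Consistency check: S_2/S_1 = 9·7 = 63 ≡ 11 = α_err ✓ (single-error assumption holds).
Step 4: error magnitude e = S_0/v_5 = S_0·∏_{j≠5}(α_5 − α_j) = 12·8 = 96 ≡ 5 (mod 13).
Step 5: correct position 5: c_5 = r_5 − e = 5 − 5 ≡ 0 (mod 13). Hence c = [4, 2, 10, 12, 0].
  Check: interpolating c through the α_i gives m(x) = 6 + 3·x (degree < 2) with m(α_i) = c_i for every i, so c is indeed a codeword.


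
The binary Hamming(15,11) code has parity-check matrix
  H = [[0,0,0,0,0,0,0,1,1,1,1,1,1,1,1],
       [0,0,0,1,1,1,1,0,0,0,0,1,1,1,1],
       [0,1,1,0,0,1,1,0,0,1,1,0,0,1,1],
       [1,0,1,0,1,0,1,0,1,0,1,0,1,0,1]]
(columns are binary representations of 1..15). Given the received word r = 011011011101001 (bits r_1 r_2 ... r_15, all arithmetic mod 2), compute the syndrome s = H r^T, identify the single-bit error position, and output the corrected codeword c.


s = (1, 0, 1, 0)^T, error position = 10, corrected codeword c = 011011011001001

Compute s = H r^T mod 2 one row at a time:
  s_1 = 1 + 1 + 1 + 0 + 1 + 0 + 0 + 1 = 5 ≡ 1 (mod 2).
  s_2 = 0 + 1 + 1 + 0 + 1 + 0 + 0 + 1 = 4 ≡ 0 (mod 2).
  s_3 = 1 + 1 + 1 + 0 + 1 + 0 + 0 + 1 = 5 ≡ 1 (mod 2).
  s_4 = 0 + 1 + 1 + 0 + 1 + 0 + 0 + 1 = 4 ≡ 0 (mod 2).
s = (1, 0, 1, 0)^T — this equals column 10 of H (binary 1010), so error is at position 10.
Correct: flip bit 10 of r = 011011011101001 to get c = 011011011001001.


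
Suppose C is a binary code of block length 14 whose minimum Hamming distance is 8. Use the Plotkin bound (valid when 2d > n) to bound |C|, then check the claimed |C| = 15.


Plotkin bound M ≤ 8; given |C| = 15 > bound (violated).

Check applicability: 2d = 16, n = 14.
2d − n = 2 > 0, so Plotkin applies.
Compute d/(2d−n) = 8/2 ≈ 4.0000.
⌊d/(2d−n)⌋ = 4.
Plotkin bound: M ≤ 2·4 = 8.
Given |C| = 15, check: VIOLATED.
This |C| is above the Plotkin bound, so no binary code with n = 14, d = 8 and 15 codewords exists.


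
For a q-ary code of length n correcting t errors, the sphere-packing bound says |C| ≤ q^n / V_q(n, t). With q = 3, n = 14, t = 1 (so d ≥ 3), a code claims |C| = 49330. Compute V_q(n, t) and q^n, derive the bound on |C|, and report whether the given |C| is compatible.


V_q(n, t) = 29, q^n = 4782969, Hamming bound = 164929, |C| = 49330 ≤ bound (satisfied).

Step 1: Compute V_q(n, t) = Σ_{j=0}^1 C(n, j) (q−1)^j.
  j = 0: C(14,0)·(2)^0 = 1·1 = 1.
  j = 1: C(14,1)·(2)^1 = 14·2 = 28.
  V_q(n, t) = 1 + 28 = 29.
Step 2: q^n = 3^14 = 4782969.
Step 3: Hamming bound ⌊q^n / V_q(n,t)⌋ = ⌊4782969/29⌋ = 164929.
Step 4: Compare |C| = 49330 to 164929: satisfied.
The claimed |C| lies below the Hamming bound.


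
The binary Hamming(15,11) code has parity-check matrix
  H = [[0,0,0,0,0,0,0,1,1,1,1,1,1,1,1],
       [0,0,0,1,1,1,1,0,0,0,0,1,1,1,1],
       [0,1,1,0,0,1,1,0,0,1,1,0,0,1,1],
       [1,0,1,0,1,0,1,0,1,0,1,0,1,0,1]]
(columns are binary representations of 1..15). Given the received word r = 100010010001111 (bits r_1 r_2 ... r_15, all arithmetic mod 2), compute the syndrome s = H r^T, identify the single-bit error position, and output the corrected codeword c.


s = (1, 1, 0, 0)^T, error position = 12, corrected codeword c = 100010010000111

Compute s = H r^T mod 2 one row at a time:
  s_1 = 1 + 0 + 0 + 0 + 1 + 1 + 1 + 1 = 5 ≡ 1 (mod 2).
  s_2 = 0 + 1 + 0 + 0 + 1 + 1 + 1 + 1 = 5 ≡ 1 (mod 2).
  s_3 = 0 + 0 + 0 + 0 + 0 + 0 + 1 + 1 = 2 ≡ 0 (mod 2).
  s_4 = 1 + 0 + 1 + 0 + 0 + 0 + 1 + 1 = 4 ≡ 0 (mod 2).
s = (1, 1, 0, 0)^T — this equals column 12 of H (binary 1100), so error is at position 12.
Correct: flip bit 12 of r = 100010010001111 to get c = 100010010000111.


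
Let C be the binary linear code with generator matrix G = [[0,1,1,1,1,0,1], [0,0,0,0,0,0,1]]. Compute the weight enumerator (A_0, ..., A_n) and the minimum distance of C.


Weight distribution: A_0 = 1, A_1 = 1, A_4 = 1, A_5 = 1. Minimum distance d = 1.

Enumerate all 2^2 = 4 messages m ∈ F_2^2.
For each, compute codeword c = mG in F_2^7, then tally its weight.
  m = 00 → c = 0000000, weight = 0.
  m = 10 → c = 0111101, weight = 5.
  m = 01 → c = 0000001, weight = 1.
  m = 11 → c = 0111100, weight = 4.
Tally weights:
  weight 0: 1 codewords.
  weight 1: 1 codewords.
  weight 4: 1 codewords.
  weight 5: 1 codewords.
Minimum distance d = smallest w > 0 with A_w > 0 = 1.
Sanity: Σ A_w = 4 = 2^2 = 4 ✓.


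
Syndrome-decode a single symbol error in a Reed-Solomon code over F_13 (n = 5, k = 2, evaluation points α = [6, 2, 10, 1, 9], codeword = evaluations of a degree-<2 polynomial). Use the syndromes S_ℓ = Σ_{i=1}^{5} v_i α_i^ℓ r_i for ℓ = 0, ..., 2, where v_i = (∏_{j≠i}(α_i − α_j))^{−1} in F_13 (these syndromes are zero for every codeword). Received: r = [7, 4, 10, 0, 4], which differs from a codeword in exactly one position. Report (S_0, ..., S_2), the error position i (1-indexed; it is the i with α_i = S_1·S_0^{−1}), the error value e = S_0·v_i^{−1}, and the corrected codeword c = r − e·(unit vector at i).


S = (11, 8, 7), error at position 5, error magnitude e = 11, c = [7, 4, 10, 0, 6].

Step 1: column multipliers v_i = (∏_{j≠i}(α_i − α_j))^{−1} mod 13.
  i = 1 (α = 6): (6−2)(6−10)(6−1)(6−9) = 4·(−4)·5·(−3) = 240 ≡ 6, so v_1 = 6^{−1} = 11 (mod 13).
  i = 2 (α = 2): (2−6)(2−10)(2−1)(2−9) = (−4)·(−8)·1·(−7) = −224 ≡ 10, so v_2 = 10^{−1} = 4 (mod 13).
  i = 3 (α = 10): (10−6)(10−2)(10−1)(10−9) = 4·8·9·1 = 288 ≡ 2, so v_3 = 2^{−1} = 7 (mod 13).
  i = 4 (α = 1): (1−6)(1−2)(1−10)(1−9) = (−5)·(−1)·(−9)·(−8) = 360 ≡ 9, so v_4 = 9^{−1} = 3 (mod 13).
  i = 5 (α = 9): (9−6)(9−2)(9−10)(9−1) = 3·7·(−1)·8 = −168 ≡ 1, so v_5 = 1^{−1} = 1 (mod 13).
  v = [11, 4, 7, 3, 1].
Step 2: syndromes of r = [7, 4, 10, 0, 4] (all sums mod 13).
  S_0 = Σ v_i r_i = 11·7 + 4·4 + 7·10 + 3·0 + 1·4 = 167 ≡ 11.
  S_1 = Σ v_i α_i r_i = 11·6·7 + 4·2·4 + 7·10·10 + 3·1·0 + 1·9·4 = 1230 ≡ 8.
  α_i^2 mod 13 = [10, 4, 9, 1, 3].
  S_2 = Σ v_i α_i^2 r_i = 11·10·7 + 4·4·4 + 7·9·10 + 3·1·0 + 1·3·4 = 1476 ≡ 7.
  S = (11, 8, 7) ≠ 0, so r is not a codeword (an error is present).
Step 3: locate the error. For a single error e at position i, S_ℓ = v_i·e·α_i^ℓ, so α_err = S_1/S_0.
  S_0^{−1} = 11^{−1} = 6 (mod 13), so α_err = 8·6 = 48 ≡ 9 = α_5. Error position i = 5.
  Consistency check: S_2/S_1 = 7·5 = 35 ≡ 9 = α_err ✓ (single-error assumption holds).
Step 4: error magnitude e = S_0/v_5 = S_0·∏_{j≠5}(α_5 − α_j) = 11·1 = 11 ≡ 11 (mod 13).
Step 5: correct position 5: c_5 = r_5 − e = 4 − 11 ≡ 6 (mod 13). Hence c = [7, 4, 10, 0, 6].
  Check: interpolating c through the α_i gives m(x) = 9 + 4·x (degree < 2) with m(α_i) = c_i for every i, so c is indeed a codeword.


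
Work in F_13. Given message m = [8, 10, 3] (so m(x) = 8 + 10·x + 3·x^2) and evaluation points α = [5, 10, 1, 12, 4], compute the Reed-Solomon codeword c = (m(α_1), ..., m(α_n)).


c = [3, 5, 8, 1, 5]

Message polynomial: m(x) = 8 + 10·x + 3·x^2 (mod 13).
For each evaluation point α_i, compute m(α_i) mod 13:
  α_1 = 5: Horner steps 3 → 12 → 3, so m(5) = 3.
  α_2 = 10: Horner steps 3 → 1 → 5, so m(10) = 5.
  α_3 = 1: Horner steps 3 → 0 → 8, so m(1) = 8.
  α_4 = 12: Horner steps 3 → 7 → 1, so m(12) = 1.
  α_5 = 4: Horner steps 3 → 9 → 5, so m(4) = 5.
Codeword c = [3, 5, 8, 1, 5] ∈ F_13^5.


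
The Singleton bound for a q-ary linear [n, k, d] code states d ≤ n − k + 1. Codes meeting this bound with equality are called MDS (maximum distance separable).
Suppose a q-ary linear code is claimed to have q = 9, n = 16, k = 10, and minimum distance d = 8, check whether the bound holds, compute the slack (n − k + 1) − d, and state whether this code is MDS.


Singleton RHS = n − k + 1 = 7, slack = -1, bound violated (no such code; not MDS).

Singleton bound: d ≤ n − k + 1.
Here n = 16, k = 10, so n − k + 1 = 7.
Given d = 8, check d ≤ 7: NO.
Slack = (n − k + 1) − d = -1.
The slack is negative: d = 8 exceeds n − k + 1 = 7 by 1, so the Singleton bound is violated and no linear [16, 10, 8]_9 code can exist. In particular it is not MDS (MDS requires d = n − k + 1 exactly).
Description: the claimed parameters are [16, 10, 8]_9; such a code would be impossible (violates the Singleton bound).


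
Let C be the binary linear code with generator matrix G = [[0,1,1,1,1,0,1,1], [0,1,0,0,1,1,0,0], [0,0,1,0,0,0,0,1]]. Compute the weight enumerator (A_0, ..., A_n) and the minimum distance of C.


Weight distribution: A_0 = 1, A_2 = 1, A_3 = 2, A_4 = 1, A_5 = 2, A_6 = 1. Minimum distance d = 2.

Enumerate all 2^3 = 8 messages m ∈ F_2^3.
For each, compute codeword c = mG in F_2^8, then tally its weight.
  m = 000 → c = 00000000, weight = 0.
  m = 100 → c = 01111011, weight = 6.
  m = 010 → c = 01001100, weight = 3.
  m = 110 → c = 00110111, weight = 5.
  m = 001 → c = 00100001, weight = 2.
  m = 101 → c = 01011010, weight = 4.
  m = 011 → c = 01101101, weight = 5.
  m = 111 → c = 00010110, weight = 3.
Tally weights:
  weight 0: 1 codewords.
  weight 2: 1 codewords.
  weight 3: 2 codewords.
  weight 4: 1 codewords.
  weight 5: 2 codewords.
  weight 6: 1 codewords.
Minimum distance d = smallest w > 0 with A_w > 0 = 2.
Sanity: Σ A_w = 8 = 2^3 = 8 ✓.


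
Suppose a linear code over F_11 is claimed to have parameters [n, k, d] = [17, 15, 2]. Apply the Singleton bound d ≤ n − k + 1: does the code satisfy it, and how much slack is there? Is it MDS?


Singleton RHS = n − k + 1 = 3, slack = 1, bound satisfied, not MDS.

Singleton bound: d ≤ n − k + 1.
Here n = 17, k = 15, so n − k + 1 = 3.
Given d = 2, check d ≤ 3: YES.
Slack = (n − k + 1) − d = 1.
The code is NOT MDS (slack = 1 > 0).
Description: the claimed parameters are [17, 15, 2]_11; such a code would be non-MDS.


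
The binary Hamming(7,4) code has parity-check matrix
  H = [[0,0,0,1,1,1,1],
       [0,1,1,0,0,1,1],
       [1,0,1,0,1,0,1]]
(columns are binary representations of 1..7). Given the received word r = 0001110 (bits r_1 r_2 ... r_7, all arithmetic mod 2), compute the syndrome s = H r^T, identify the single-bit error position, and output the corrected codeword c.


s = (1, 1, 1)^T, error position = 7, corrected codeword c = 0001111

Compute s = H r^T mod 2 one row at a time:
  s_1 = 1 + 1 + 1 + 0 = 3 ≡ 1 (mod 2).
  s_2 = 0 + 0 + 1 + 0 = 1 ≡ 1 (mod 2).
  s_3 = 0 + 0 + 1 + 0 = 1 ≡ 1 (mod 2).
s = (1, 1, 1)^T — this equals column 7 of H (binary 111), so error is at position 7.
Correct: flip bit 7 of r = 0001110 to get c = 0001111.


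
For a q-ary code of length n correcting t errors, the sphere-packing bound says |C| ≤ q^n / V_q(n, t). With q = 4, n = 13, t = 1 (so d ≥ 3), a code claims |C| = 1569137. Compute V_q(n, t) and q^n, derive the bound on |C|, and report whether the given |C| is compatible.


V_q(n, t) = 40, q^n = 67108864, Hamming bound = 1677721, |C| = 1569137 ≤ bound (satisfied).

Step 1: Compute V_q(n, t) = Σ_{j=0}^1 C(n, j) (q−1)^j.
  j = 0: C(13,0)·(3)^0 = 1·1 = 1.
  j = 1: C(13,1)·(3)^1 = 13·3 = 39.
  V_q(n, t) = 1 + 39 = 40.
Step 2: q^n = 4^13 = 67108864.
Step 3: Hamming bound ⌊q^n / V_q(n,t)⌋ = ⌊67108864/40⌋ = 1677721.
Step 4: Compare |C| = 1569137 to 1677721: satisfied.
The claimed |C| lies below the Hamming bound.


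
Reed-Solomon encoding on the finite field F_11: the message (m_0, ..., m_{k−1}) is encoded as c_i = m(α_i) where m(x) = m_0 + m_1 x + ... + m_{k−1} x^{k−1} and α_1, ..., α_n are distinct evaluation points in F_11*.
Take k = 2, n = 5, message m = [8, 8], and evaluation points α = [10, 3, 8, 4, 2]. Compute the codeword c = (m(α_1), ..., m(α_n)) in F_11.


c = [0, 10, 6, 7, 2]

Message polynomial: m(x) = 8 + 8·x (mod 11).
For each evaluation point α_i, compute m(α_i) mod 11:
  α_1 = 10: Horner steps 8 → 0, so m(10) = 0.
  α_2 = 3: Horner steps 8 → 10, so m(3) = 10.
  α_3 = 8: Horner steps 8 → 6, so m(8) = 6.
  α_4 = 4: Horner steps 8 → 7, so m(4) = 7.
  α_5 = 2: Horner steps 8 → 2, so m(2) = 2.
Codeword c = [0, 10, 6, 7, 2] ∈ F_11^5.


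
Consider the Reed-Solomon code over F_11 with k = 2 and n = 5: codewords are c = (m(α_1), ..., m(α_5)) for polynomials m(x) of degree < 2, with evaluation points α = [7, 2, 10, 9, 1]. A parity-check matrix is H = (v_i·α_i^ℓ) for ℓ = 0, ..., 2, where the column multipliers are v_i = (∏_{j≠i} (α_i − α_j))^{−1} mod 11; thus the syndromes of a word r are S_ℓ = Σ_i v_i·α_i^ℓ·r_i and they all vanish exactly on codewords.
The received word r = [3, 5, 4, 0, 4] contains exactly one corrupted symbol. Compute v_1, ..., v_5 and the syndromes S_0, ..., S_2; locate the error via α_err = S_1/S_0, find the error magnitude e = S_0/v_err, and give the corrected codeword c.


S = (1, 1, 1), error at position 5, error magnitude e = 3, c = [3, 5, 4, 0, 1].

Step 1: column multipliers v_i = (∏_{j≠i}(α_i − α_j))^{−1} mod 11.
  i = 1 (α = 7): (7−2)(7−10)(7−9)(7−1) = 5·(−3)·(−2)·6 = 180 ≡ 4, so v_1 = 4^{−1} = 3 (mod 11).
  i = 2 (α = 2): (2−7)(2−10)(2−9)(2−1) = (−5)·(−8)·(−7)·1 = −280 ≡ 6, so v_2 = 6^{−1} = 2 (mod 11).
  i = 3 (α = 10): (10−7)(10−2)(10−9)(10−1) = 3·8·1·9 = 216 ≡ 7, so v_3 = 7^{−1} = 8 (mod 11).
  i = 4 (α = 9): (9−7)(9−2)(9−10)(9−1) = 2·7·(−1)·8 = −112 ≡ 9, so v_4 = 9^{−1} = 5 (mod 11).
  i = 5 (α = 1): (1−7)(1−2)(1−10)(1−9) = (−6)·(−1)·(−9)·(−8) = 432 ≡ 3, so v_5 = 3^{−1} = 4 (mod 11).
  v = [3, 2, 8, 5, 4].
Step 2: syndromes of r = [3, 5, 4, 0, 4] (all sums mod 11).
  S_0 = Σ v_i r_i = 3·3 + 2·5 + 8·4 + 5·0 + 4·4 = 67 ≡ 1.
  S_1 = Σ v_i α_i r_i = 3·7·3 + 2·2·5 + 8·10·4 + 5·9·0 + 4·1·4 = 419 ≡ 1.
  α_i^2 mod 11 = [5, 4, 1, 4, 1].
  S_2 = Σ v_i α_i^2 r_i = 3·5·3 + 2·4·5 + 8·1·4 + 5·4·0 + 4·1·4 = 133 ≡ 1.
  S = (1, 1, 1) ≠ 0, so r is not a codeword (an error is present).
Step 3: locate the error. For a single error e at position i, S_ℓ = v_i·e·α_i^ℓ, so α_err = S_1/S_0.
  S_0^{−1} = 1^{−1} = 1 (mod 11), so α_err = 1·1 = 1 ≡ 1 = α_5. Error position i = 5.
  Consistency check: S_2/S_1 = 1·1 = 1 ≡ 1 = α_err ✓ (single-error assumption holds).
Step 4: error magnitude e = S_0/v_5 = S_0·∏_{j≠5}(α_5 − α_j) = 1·3 = 3 ≡ 3 (mod 11).
Step 5: correct position 5: c_5 = r_5 − e = 4 − 3 ≡ 1 (mod 11). Hence c = [3, 5, 4, 0, 1].
  Check: interpolating c through the α_i gives m(x) = 8 + 4·x (degree < 2) with m(α_i) = c_i for every i, so c is indeed a codeword.


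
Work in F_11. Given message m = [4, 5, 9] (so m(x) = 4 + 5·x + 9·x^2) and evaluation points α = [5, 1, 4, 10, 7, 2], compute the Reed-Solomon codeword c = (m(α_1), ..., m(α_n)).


c = [1, 7, 3, 8, 7, 6]

Message polynomial: m(x) = 4 + 5·x + 9·x^2 (mod 11).
For each evaluation point α_i, compute m(α_i) mod 11:
  α_1 = 5: Horner steps 9 → 6 → 1, so m(5) = 1.
  α_2 = 1: Horner steps 9 → 3 → 7, so m(1) = 7.
  α_3 = 4: Horner steps 9 → 8 → 3, so m(4) = 3.
  α_4 = 10: Horner steps 9 → 7 → 8, so m(10) = 8.
  α_5 = 7: Horner steps 9 → 2 → 7, so m(7) = 7.
  α_6 = 2: Horner steps 9 → 1 → 6, so m(2) = 6.
Codeword c = [1, 7, 3, 8, 7, 6] ∈ F_11^6.


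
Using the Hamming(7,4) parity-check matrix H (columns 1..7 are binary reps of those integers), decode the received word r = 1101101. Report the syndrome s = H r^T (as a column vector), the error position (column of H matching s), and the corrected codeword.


s = (1, 0, 1)^T, error position = 5, corrected codeword c = 1101001

Compute s = H r^T mod 2 one row at a time:
  s_1 = 1 + 1 + 0 + 1 = 3 ≡ 1 (mod 2).
  s_2 = 1 + 0 + 0 + 1 = 2 ≡ 0 (mod 2).
  s_3 = 1 + 0 + 1 + 1 = 3 ≡ 1 (mod 2).
s = (1, 0, 1)^T — this equals column 5 of H (binary 101), so error is at position 5.
Correct: flip bit 5 of r = 1101101 to get c = 1101001.


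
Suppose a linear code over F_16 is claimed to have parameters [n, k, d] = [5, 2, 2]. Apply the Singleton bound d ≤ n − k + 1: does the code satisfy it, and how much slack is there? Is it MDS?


Singleton RHS = n − k + 1 = 4, slack = 2, bound satisfied, not MDS.

Singleton bound: d ≤ n − k + 1.
Here n = 5, k = 2, so n − k + 1 = 4.
Given d = 2, check d ≤ 4: YES.
Slack = (n − k + 1) − d = 2.
The code is NOT MDS (slack = 2 > 0).
Description: the claimed parameters are [5, 2, 2]_16; such a code would be non-MDS.


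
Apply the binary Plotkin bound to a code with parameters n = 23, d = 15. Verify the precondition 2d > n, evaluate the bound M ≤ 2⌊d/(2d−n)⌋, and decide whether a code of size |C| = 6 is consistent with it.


Plotkin bound M ≤ 4; given |C| = 6 > bound (violated).

Check applicability: 2d = 30, n = 23.
2d − n = 7 > 0, so Plotkin applies.
Compute d/(2d−n) = 15/7 ≈ 2.1429.
⌊d/(2d−n)⌋ = 2.
Plotkin bound: M ≤ 2·2 = 4.
Given |C| = 6, check: VIOLATED.
This |C| is above the Plotkin bound, so no binary code with n = 23, d = 15 and 6 codewords exists.


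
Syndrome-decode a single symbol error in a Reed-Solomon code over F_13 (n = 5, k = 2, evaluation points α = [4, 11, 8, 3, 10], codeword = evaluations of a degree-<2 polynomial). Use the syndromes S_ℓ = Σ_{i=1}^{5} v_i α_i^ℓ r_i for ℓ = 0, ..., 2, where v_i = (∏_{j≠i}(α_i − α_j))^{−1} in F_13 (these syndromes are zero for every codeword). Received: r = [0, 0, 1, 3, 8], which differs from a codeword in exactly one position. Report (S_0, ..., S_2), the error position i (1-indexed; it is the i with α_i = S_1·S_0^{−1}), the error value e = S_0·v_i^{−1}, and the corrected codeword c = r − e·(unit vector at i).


S = (5, 3, 7), error at position 2, error magnitude e = 8, c = [0, 5, 1, 3, 8].

Step 1: column multipliers v_i = (∏_{j≠i}(α_i − α_j))^{−1} mod 13.
  i = 1 (α = 4): (4−11)(4−8)(4−3)(4−10) = (−7)·(−4)·1·(−6) = −168 ≡ 1, so v_1 = 1^{−1} = 1 (mod 13).
  i = 2 (α = 11): (11−4)(11−8)(11−3)(11−10) = 7·3·8·1 = 168 ≡ 12, so v_2 = 12^{−1} = 12 (mod 13).
  i = 3 (α = 8): (8−4)(8−11)(8−3)(8−10) = 4·(−3)·5·(−2) = 120 ≡ 3, so v_3 = 3^{−1} = 9 (mod 13).
  i = 4 (α = 3): (3−4)(3−11)(3−8)(3−10) = (−1)·(−8)·(−5)·(−7) = 280 ≡ 7, so v_4 = 7^{−1} = 2 (mod 13).
  i = 5 (α = 10): (10−4)(10−11)(10−8)(10−3) = 6·(−1)·2·7 = −84 ≡ 7, so v_5 = 7^{−1} = 2 (mod 13).
  v = [1, 12, 9, 2, 2].
Step 2: syndromes of r = [0, 0, 1, 3, 8] (all sums mod 13).
  S_0 = Σ v_i r_i = 1·0 + 12·0 + 9·1 + 2·3 + 2·8 = 31 ≡ 5.
  S_1 = Σ v_i α_i r_i = 1·4·0 + 12·11·0 + 9·8·1 + 2·3·3 + 2·10·8 = 250 ≡ 3.
  α_i^2 mod 13 = [3, 4, 12, 9, 9].
  S_2 = Σ v_i α_i^2 r_i = 1·3·0 + 12·4·0 + 9·12·1 + 2·9·3 + 2·9·8 = 306 ≡ 7.
  S = (5, 3, 7) ≠ 0, so r is not a codeword (an error is present).
Step 3: locate the error. For a single error e at position i, S_ℓ = v_i·e·α_i^ℓ, so α_err = S_1/S_0.
  S_0^{−1} = 5^{−1} = 8 (mod 13), so α_err = 3·8 = 24 ≡ 11 = α_2. Error position i = 2.
  Consistency check: S_2/S_1 = 7·9 = 63 ≡ 11 = α_err ✓ (single-error assumption holds).
Step 4: error magnitude e = S_0/v_2 = S_0·∏_{j≠2}(α_2 − α_j) = 5·12 = 60 ≡ 8 (mod 13).
Step 5: correct position 2: c_2 = r_2 − e = 0 − 8 ≡ 5 (mod 13). Hence c = [0, 5, 1, 3, 8].
  Check: interpolating c through the α_i gives m(x) = 12 + 10·x (degree < 2) with m(α_i) = c_i for every i, so c is indeed a codeword.


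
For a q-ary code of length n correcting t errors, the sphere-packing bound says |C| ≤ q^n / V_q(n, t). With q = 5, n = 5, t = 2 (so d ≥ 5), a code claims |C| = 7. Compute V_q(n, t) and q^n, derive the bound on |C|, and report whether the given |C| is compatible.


V_q(n, t) = 181, q^n = 3125, Hamming bound = 17, |C| = 7 ≤ bound (satisfied).

Step 1: Compute V_q(n, t) = Σ_{j=0}^2 C(n, j) (q−1)^j.
  j = 0: C(5,0)·(4)^0 = 1·1 = 1.
  j = 1: C(5,1)·(4)^1 = 5·4 = 20.
  j = 2: C(5,2)·(4)^2 = 10·16 = 160.
  V_q(n, t) = 1 + 20 + 160 = 181.
Step 2: q^n = 5^5 = 3125.
Step 3: Hamming bound ⌊q^n / V_q(n,t)⌋ = ⌊3125/181⌋ = 17.
Step 4: Compare |C| = 7 to 17: satisfied.
The claimed |C| lies below the Hamming bound.


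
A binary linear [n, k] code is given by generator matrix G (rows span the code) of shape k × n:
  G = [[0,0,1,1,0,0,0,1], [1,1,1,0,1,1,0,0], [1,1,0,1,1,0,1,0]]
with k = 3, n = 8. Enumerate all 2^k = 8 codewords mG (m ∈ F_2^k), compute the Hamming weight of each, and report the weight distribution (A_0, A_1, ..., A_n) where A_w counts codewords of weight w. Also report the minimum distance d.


Weight distribution: A_0 = 1, A_3 = 2, A_4 = 1, A_5 = 2, A_6 = 2. Minimum distance d = 3.

Enumerate all 2^3 = 8 messages m ∈ F_2^3.
For each, compute codeword c = mG in F_2^8, then tally its weight.
  m = 000 → c = 00000000, weight = 0.
  m = 100 → c = 00110001, weight = 3.
  m = 010 → c = 11101100, weight = 5.
  m = 110 → c = 11011101, weight = 6.
  m = 001 → c = 11011010, weight = 5.
  m = 101 → c = 11101011, weight = 6.
  m = 011 → c = 00110110, weight = 4.
  m = 111 → c = 00000111, weight = 3.
Tally weights:
  weight 0: 1 codewords.
  weight 3: 2 codewords.
  weight 4: 1 codewords.
  weight 5: 2 codewords.
  weight 6: 2 codewords.
Minimum distance d = smallest w > 0 with A_w > 0 = 3.
Sanity: Σ A_w = 8 = 2^3 = 8 ✓.


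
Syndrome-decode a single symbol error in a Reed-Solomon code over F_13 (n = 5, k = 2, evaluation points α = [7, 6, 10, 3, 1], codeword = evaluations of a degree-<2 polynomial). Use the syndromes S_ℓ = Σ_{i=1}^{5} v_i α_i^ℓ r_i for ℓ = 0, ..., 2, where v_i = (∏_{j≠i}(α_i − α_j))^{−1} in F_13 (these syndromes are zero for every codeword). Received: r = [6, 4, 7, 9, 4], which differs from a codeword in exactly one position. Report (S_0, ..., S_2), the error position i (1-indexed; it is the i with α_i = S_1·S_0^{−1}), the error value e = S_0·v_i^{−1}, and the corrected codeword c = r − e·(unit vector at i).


S = (9, 2, 12), error at position 2, error magnitude e = 7, c = [6, 10, 7, 9, 4].

Step 1: column multipliers v_i = (∏_{j≠i}(α_i − α_j))^{−1} mod 13.
  i = 1 (α = 7): (7−6)(7−10)(7−3)(7−1) = 1·(−3)·4·6 = −72 ≡ 6, so v_1 = 6^{−1} = 11 (mod 13).
  i = 2 (α = 6): (6−7)(6−10)(6−3)(6−1) = (−1)·(−4)·3·5 = 60 ≡ 8, so v_2 = 8^{−1} = 5 (mod 13).
  i = 3 (α = 10): (10−7)(10−6)(10−3)(10−1) = 3·4·7·9 = 756 ≡ 2, so v_3 = 2^{−1} = 7 (mod 13).
  i = 4 (α = 3): (3−7)(3−6)(3−10)(3−1) = (−4)·(−3)·(−7)·2 = −168 ≡ 1, so v_4 = 1^{−1} = 1 (mod 13).
  i = 5 (α = 1): (1−7)(1−6)(1−10)(1−3) = (−6)·(−5)·(−9)·(−2) = 540 ≡ 7, so v_5 = 7^{−1} = 2 (mod 13).
  v = [11, 5, 7, 1, 2].
Step 2: syndromes of r = [6, 4, 7, 9, 4] (all sums mod 13).
  S_0 = Σ v_i r_i = 11·6 + 5·4 + 7·7 + 1·9 + 2·4 = 152 ≡ 9.
  S_1 = Σ v_i α_i r_i = 11·7·6 + 5·6·4 + 7·10·7 + 1·3·9 + 2·1·4 = 1107 ≡ 2.
  α_i^2 mod 13 = [10, 10, 9, 9, 1].
  S_2 = Σ v_i α_i^2 r_i = 11·10·6 + 5·10·4 + 7·9·7 + 1·9·9 + 2·1·4 = 1390 ≡ 12.
  S = (9, 2, 12) ≠ 0, so r is not a codeword (an error is present).
Step 3: locate the error. For a single error e at position i, S_ℓ = v_i·e·α_i^ℓ, so α_err = S_1/S_0.
  S_0^{−1} = 9^{−1} = 3 (mod 13), so α_err = 2·3 = 6 ≡ 6 = α_2. Error position i = 2.
  Consistency check: S_2/S_1 = 12·7 = 84 ≡ 6 = α_err ✓ (single-error assumption holds).
Step 4: error magnitude e = S_0/v_2 = S_0·∏_{j≠2}(α_2 − α_j) = 9·8 = 72 ≡ 7 (mod 13).
Step 5: correct position 2: c_2 = r_2 − e = 4 − 7 ≡ 10 (mod 13). Hence c = [6, 10, 7, 9, 4].
  Check: interpolating c through the α_i gives m(x) = 8 + 9·x (degree < 2) with m(α_i) = c_i for every i, so c is indeed a codeword.


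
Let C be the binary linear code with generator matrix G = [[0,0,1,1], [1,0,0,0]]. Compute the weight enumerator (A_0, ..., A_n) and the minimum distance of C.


Weight distribution: A_0 = 1, A_1 = 1, A_2 = 1, A_3 = 1. Minimum distance d = 1.

Enumerate all 2^2 = 4 messages m ∈ F_2^2.
For each, compute codeword c = mG in F_2^4, then tally its weight.
  m = 00 → c = 0000, weight = 0.
  m = 10 → c = 0011, weight = 2.
  m = 01 → c = 1000, weight = 1.
  m = 11 → c = 1011, weight = 3.
Tally weights:
  weight 0: 1 codewords.
  weight 1: 1 codewords.
  weight 2: 1 codewords.
  weight 3: 1 codewords.
Minimum distance d = smallest w > 0 with A_w > 0 = 1.
Sanity: Σ A_w = 4 = 2^2 = 4 ✓.


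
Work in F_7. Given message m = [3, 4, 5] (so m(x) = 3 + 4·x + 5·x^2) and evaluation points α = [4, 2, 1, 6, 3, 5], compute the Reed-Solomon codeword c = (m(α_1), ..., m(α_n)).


c = [1, 3, 5, 4, 4, 1]

Message polynomial: m(x) = 3 + 4·x + 5·x^2 (mod 7).
For each evaluation point α_i, compute m(α_i) mod 7:
  α_1 = 4: Horner steps 5 → 3 → 1, so m(4) = 1.
  α_2 = 2: Horner steps 5 → 0 → 3, so m(2) = 3.
  α_3 = 1: Horner steps 5 → 2 → 5, so m(1) = 5.
  α_4 = 6: Horner steps 5 → 6 → 4, so m(6) = 4.
  α_5 = 3: Horner steps 5 → 5 → 4, so m(3) = 4.
  α_6 = 5: Horner steps 5 → 1 → 1, so m(5) = 1.
Codeword c = [1, 3, 5, 4, 4, 1] ∈ F_7^6.


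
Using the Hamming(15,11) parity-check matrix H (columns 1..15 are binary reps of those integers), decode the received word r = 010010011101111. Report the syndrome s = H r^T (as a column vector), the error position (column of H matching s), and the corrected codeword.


s = (1, 1, 0, 0)^T, error position = 12, corrected codeword c = 010010011100111

Compute s = H r^T mod 2 one row at a time:
  s_1 = 1 + 1 + 1 + 0 + 1 + 1 + 1 + 1 = 7 ≡ 1 (mod 2).
  s_2 = 0 + 1 + 0 + 0 + 1 + 1 + 1 + 1 = 5 ≡ 1 (mod 2).
  s_3 = 1 + 0 + 0 + 0 + 1 + 0 + 1 + 1 = 4 ≡ 0 (mod 2).
  s_4 = 0 + 0 + 1 + 0 + 1 + 0 + 1 + 1 = 4 ≡ 0 (mod 2).
s = (1, 1, 0, 0)^T — this equals column 12 of H (binary 1100), so error is at position 12.
Correct: flip bit 12 of r = 010010011101111 to get c = 010010011100111.


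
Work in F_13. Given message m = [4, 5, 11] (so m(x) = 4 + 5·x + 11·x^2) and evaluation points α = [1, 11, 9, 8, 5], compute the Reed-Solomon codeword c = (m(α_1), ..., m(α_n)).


c = [7, 12, 4, 7, 5]

Message polynomial: m(x) = 4 + 5·x + 11·x^2 (mod 13).
For each evaluation point α_i, compute m(α_i) mod 13:
  α_1 = 1: Horner steps 11 → 3 → 7, so m(1) = 7.
  α_2 = 11: Horner steps 11 → 9 → 12, so m(11) = 12.
  α_3 = 9: Horner steps 11 → 0 → 4, so m(9) = 4.
  α_4 = 8: Horner steps 11 → 2 → 7, so m(8) = 7.
  α_5 = 5: Horner steps 11 → 8 → 5, so m(5) = 5.
Codeword c = [7, 12, 4, 7, 5] ∈ F_13^5.


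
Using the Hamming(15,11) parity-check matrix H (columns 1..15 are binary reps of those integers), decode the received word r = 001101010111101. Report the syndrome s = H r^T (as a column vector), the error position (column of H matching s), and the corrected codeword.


s = (0, 1, 1, 0)^T, error position = 6, corrected codeword c = 001100010111101

Compute s = H r^T mod 2 one row at a time:
  s_1 = 1 + 0 + 1 + 1 + 1 + 1 + 0 + 1 = 6 ≡ 0 (mod 2).
  s_2 = 1 + 0 + 1 + 0 + 1 + 1 + 0 + 1 = 5 ≡ 1 (mod 2).
  s_3 = 0 + 1 + 1 + 0 + 1 + 1 + 0 + 1 = 5 ≡ 1 (mod 2).
  s_4 = 0 + 1 + 0 + 0 + 0 + 1 + 1 + 1 = 4 ≡ 0 (mod 2).
s = (0, 1, 1, 0)^T — this equals column 6 of H (binary 0110), so error is at position 6.
Correct: flip bit 6 of r = 001101010111101 to get c = 001100010111101.


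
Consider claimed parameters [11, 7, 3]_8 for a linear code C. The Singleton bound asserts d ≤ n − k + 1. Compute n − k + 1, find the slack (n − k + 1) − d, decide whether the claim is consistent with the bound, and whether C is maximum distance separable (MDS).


Singleton RHS = n − k + 1 = 5, slack = 2, bound satisfied, not MDS.

Singleton bound: d ≤ n − k + 1.
Here n = 11, k = 7, so n − k + 1 = 5.
Given d = 3, check d ≤ 5: YES.
Slack = (n − k + 1) − d = 2.
The code is NOT MDS (slack = 2 > 0).
Description: the claimed parameters are [11, 7, 3]_8; such a code would be non-MDS.


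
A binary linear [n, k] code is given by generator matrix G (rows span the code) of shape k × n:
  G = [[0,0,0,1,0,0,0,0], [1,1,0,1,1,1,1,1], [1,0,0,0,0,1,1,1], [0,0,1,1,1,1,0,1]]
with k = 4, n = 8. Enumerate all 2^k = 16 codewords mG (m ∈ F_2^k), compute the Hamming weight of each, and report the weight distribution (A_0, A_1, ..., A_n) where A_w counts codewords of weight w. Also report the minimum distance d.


Weight distribution: A_0 = 1, A_1 = 1, A_2 = 1, A_3 = 1, A_4 = 5, A_5 = 5, A_6 = 1, A_7 = 1. Minimum distance d = 1.

Enumerate all 2^4 = 16 messages m ∈ F_2^4.
For each, compute codeword c = mG in F_2^8, then tally its weight.
  m = 0000 → c = 00000000, weight = 0.
  m = 1000 → c = 00010000, weight = 1.
  m = 0100 → c = 11011111, weight = 7.
  m = 1100 → c = 11001111, weight = 6.
  m = 0010 → c = 10000111, weight = 4.
  m = 1010 → c = 10010111, weight = 5.
  m = 0110 → c = 01011000, weight = 3.
  m = 1110 → c = 01001000, weight = 2.
  m = 0001 → c = 00111101, weight = 5.
  m = 1001 → c = 00101101, weight = 4.
  m = 0101 → c = 11100010, weight = 4.
  m = 1101 → c = 11110010, weight = 5.
  m = 0011 → c = 10111010, weight = 5.
  m = 1011 → c = 10101010, weight = 4.
  m = 0111 → c = 01100101, weight = 4.
  m = 1111 → c = 01110101, weight = 5.
Tally weights:
  weight 0: 1 codewords.
  weight 1: 1 codewords.
  weight 2: 1 codewords.
  weight 3: 1 codewords.
  weight 4: 5 codewords.
  weight 5: 5 codewords.
  weight 6: 1 codewords.
  weight 7: 1 codewords.
Minimum distance d = smallest w > 0 with A_w > 0 = 1.
Sanity: Σ A_w = 16 = 2^4 = 16 ✓.


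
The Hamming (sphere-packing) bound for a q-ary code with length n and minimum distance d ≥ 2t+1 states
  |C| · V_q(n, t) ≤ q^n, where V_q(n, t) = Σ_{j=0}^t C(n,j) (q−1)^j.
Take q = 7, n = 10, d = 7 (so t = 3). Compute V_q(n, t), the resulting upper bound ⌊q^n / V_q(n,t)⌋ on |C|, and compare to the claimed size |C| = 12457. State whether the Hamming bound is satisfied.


V_q(n, t) = 27601, q^n = 282475249, Hamming bound = 10234, |C| = 12457 > bound (violated).

Step 1: Compute V_q(n, t) = Σ_{j=0}^3 C(n, j) (q−1)^j.
  j = 0: C(10,0)·(6)^0 = 1·1 = 1.
  j = 1: C(10,1)·(6)^1 = 10·6 = 60.
  j = 2: C(10,2)·(6)^2 = 45·36 = 1620.
  j = 3: C(10,3)·(6)^3 = 120·216 = 25920.
  V_q(n, t) = 1 + 60 + 1620 + 25920 = 27601.
Step 2: q^n = 7^10 = 282475249.
Step 3: Hamming bound ⌊q^n / V_q(n,t)⌋ = ⌊282475249/27601⌋ = 10234.
Step 4: Compare |C| = 12457 to 10234: violated.
The claimed |C| lies above the Hamming bound, so no 7-ary code of length 10 with d ≥ 7 can have 12457 codewords.


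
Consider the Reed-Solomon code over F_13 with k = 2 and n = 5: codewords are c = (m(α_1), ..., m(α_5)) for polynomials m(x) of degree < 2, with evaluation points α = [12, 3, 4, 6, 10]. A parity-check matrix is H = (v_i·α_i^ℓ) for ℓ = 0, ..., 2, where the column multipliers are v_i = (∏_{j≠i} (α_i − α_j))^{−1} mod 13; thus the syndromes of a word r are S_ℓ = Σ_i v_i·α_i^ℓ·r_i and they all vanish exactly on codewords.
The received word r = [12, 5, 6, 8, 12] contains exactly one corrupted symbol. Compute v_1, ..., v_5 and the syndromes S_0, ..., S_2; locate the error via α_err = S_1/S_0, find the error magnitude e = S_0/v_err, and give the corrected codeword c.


S = (4, 9, 4), error at position 1, error magnitude e = 11, c = [1, 5, 6, 8, 12].

Step 1: column multipliers v_i = (∏_{j≠i}(α_i − α_j))^{−1} mod 13.
  i = 1 (α = 12): (12−3)(12−4)(12−6)(12−10) = 9·8·6·2 = 864 ≡ 6, so v_1 = 6^{−1} = 11 (mod 13).
  i = 2 (α = 3): (3−12)(3−4)(3−6)(3−10) = (−9)·(−1)·(−3)·(−7) = 189 ≡ 7, so v_2 = 7^{−1} = 2 (mod 13).
  i = 3 (α = 4): (4−12)(4−3)(4−6)(4−10) = (−8)·1·(−2)·(−6) = −96 ≡ 8, so v_3 = 8^{−1} = 5 (mod 13).
  i = 4 (α = 6): (6−12)(6−3)(6−4)(6−10) = (−6)·3·2·(−4) = 144 ≡ 1, so v_4 = 1^{−1} = 1 (mod 13).
  i = 5 (α = 10): (10−12)(10−3)(10−4)(10−6) = (−2)·7·6·4 = −336 ≡ 2, so v_5 = 2^{−1} = 7 (mod 13).
  v = [11, 2, 5, 1, 7].
Step 2: syndromes of r = [12, 5, 6, 8, 12] (all sums mod 13).
  S_0 = Σ v_i r_i = 11·12 + 2·5 + 5·6 + 1·8 + 7·12 = 264 ≡ 4.
  S_1 = Σ v_i α_i r_i = 11·12·12 + 2·3·5 + 5·4·6 + 1·6·8 + 7·10·12 = 2622 ≡ 9.
  α_i^2 mod 13 = [1, 9, 3, 10, 9].
  S_2 = Σ v_i α_i^2 r_i = 11·1·12 + 2·9·5 + 5·3·6 + 1·10·8 + 7·9·12 = 1148 ≡ 4.
  S = (4, 9, 4) ≠ 0, so r is not a codeword (an error is present).
Step 3: locate the error. For a single error e at position i, S_ℓ = v_i·e·α_i^ℓ, so α_err = S_1/S_0.
  S_0^{−1} = 4^{−1} = 10 (mod 13), so α_err = 9·10 = 90 ≡ 12 = α_1. Error position i = 1.
  Consistency check: S_2/S_1 = 4·3 = 12 ≡ 12 = α_err ✓ (single-error assumption holds).
Step 4: error magnitude e = S_0/v_1 = S_0·∏_{j≠1}(α_1 − α_j) = 4·6 = 24 ≡ 11 (mod 13).
Step 5: correct position 1: c_1 = r_1 − e = 12 − 11 ≡ 1 (mod 13). Hence c = [1, 5, 6, 8, 12].
  Check: interpolating c through the α_i gives m(x) = 2 + 1·x (degree < 2) with m(α_i) = c_i for every i, so c is indeed a codeword.


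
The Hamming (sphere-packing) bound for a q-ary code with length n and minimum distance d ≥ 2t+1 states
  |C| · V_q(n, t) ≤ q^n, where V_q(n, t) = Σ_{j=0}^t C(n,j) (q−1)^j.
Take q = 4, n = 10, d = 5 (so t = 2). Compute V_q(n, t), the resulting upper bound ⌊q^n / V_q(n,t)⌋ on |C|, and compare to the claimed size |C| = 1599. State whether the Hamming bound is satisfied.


V_q(n, t) = 436, q^n = 1048576, Hamming bound = 2404, |C| = 1599 ≤ bound (satisfied).

Step 1: Compute V_q(n, t) = Σ_{j=0}^2 C(n, j) (q−1)^j.
  j = 0: C(10,0)·(3)^0 = 1·1 = 1.
  j = 1: C(10,1)·(3)^1 = 10·3 = 30.
  j = 2: C(10,2)·(3)^2 = 45·9 = 405.
  V_q(n, t) = 1 + 30 + 405 = 436.
Step 2: q^n = 4^10 = 1048576.
Step 3: Hamming bound ⌊q^n / V_q(n,t)⌋ = ⌊1048576/436⌋ = 2404.
Step 4: Compare |C| = 1599 to 2404: satisfied.
The claimed |C| lies below the Hamming bound.


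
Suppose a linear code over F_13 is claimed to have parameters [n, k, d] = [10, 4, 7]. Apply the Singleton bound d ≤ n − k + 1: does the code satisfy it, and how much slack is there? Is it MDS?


Singleton RHS = n − k + 1 = 7, slack = 0, bound satisfied, MDS.

Singleton bound: d ≤ n − k + 1.
Here n = 10, k = 4, so n − k + 1 = 7.
Given d = 7, check d ≤ 7: YES.
Slack = (n − k + 1) − d = 0.
The code is MDS (slack = 0).
Description: the claimed parameters are [10, 4, 7]_13; such a code would be MDS (meets Singleton bound).


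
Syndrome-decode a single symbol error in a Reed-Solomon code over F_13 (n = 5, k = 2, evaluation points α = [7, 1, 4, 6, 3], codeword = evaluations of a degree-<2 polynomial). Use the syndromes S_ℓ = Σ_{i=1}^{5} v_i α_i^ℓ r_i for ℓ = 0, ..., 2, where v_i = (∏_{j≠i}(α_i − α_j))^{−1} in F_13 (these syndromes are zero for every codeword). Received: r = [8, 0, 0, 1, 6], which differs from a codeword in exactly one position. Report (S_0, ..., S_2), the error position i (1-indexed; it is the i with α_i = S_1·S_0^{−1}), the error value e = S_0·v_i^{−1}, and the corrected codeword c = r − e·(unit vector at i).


S = (9, 9, 9), error at position 2, error magnitude e = 8, c = [8, 5, 0, 1, 6].

Step 1: column multipliers v_i = (∏_{j≠i}(α_i − α_j))^{−1} mod 13.
  i = 1 (α = 7): (7−1)(7−4)(7−6)(7−3) = 6·3·1·4 = 72 ≡ 7, so v_1 = 7^{−1} = 2 (mod 13).
  i = 2 (α = 1): (1−7)(1−4)(1−6)(1−3) = (−6)·(−3)·(−5)·(−2) = 180 ≡ 11, so v_2 = 11^{−1} = 6 (mod 13).
  i = 3 (α = 4): (4−7)(4−1)(4−6)(4−3) = (−3)·3·(−2)·1 = 18 ≡ 5, so v_3 = 5^{−1} = 8 (mod 13).
  i = 4 (α = 6): (6−7)(6−1)(6−4)(6−3) = (−1)·5·2·3 = −30 ≡ 9, so v_4 = 9^{−1} = 3 (mod 13).
  i = 5 (α = 3): (3−7)(3−1)(3−4)(3−6) = (−4)·2·(−1)·(−3) = −24 ≡ 2, so v_5 = 2^{−1} = 7 (mod 13).
  v = [2, 6, 8, 3, 7].
Step 2: syndromes of r = [8, 0, 0, 1, 6] (all sums mod 13).
  S_0 = Σ v_i r_i = 2·8 + 6·0 + 8·0 + 3·1 + 7·6 = 61 ≡ 9.
  S_1 = Σ v_i α_i r_i = 2·7·8 + 6·1·0 + 8·4·0 + 3·6·1 + 7·3·6 = 256 ≡ 9.
  α_i^2 mod 13 = [10, 1, 3, 10, 9].
  S_2 = Σ v_i α_i^2 r_i = 2·10·8 + 6·1·0 + 8·3·0 + 3·10·1 + 7·9·6 = 568 ≡ 9.
  S = (9, 9, 9) ≠ 0, so r is not a codeword (an error is present).
Step 3: locate the error. For a single error e at position i, S_ℓ = v_i·e·α_i^ℓ, so α_err = S_1/S_0.
  S_0^{−1} = 9^{−1} = 3 (mod 13), so α_err = 9·3 = 27 ≡ 1 = α_2. Error position i = 2.
  Consistency check: S_2/S_1 = 9·3 = 27 ≡ 1 = α_err ✓ (single-error assumption holds).
Step 4: error magnitude e = S_0/v_2 = S_0·∏_{j≠2}(α_2 − α_j) = 9·11 = 99 ≡ 8 (mod 13).
Step 5: correct position 2: c_2 = r_2 − e = 0 − 8 ≡ 5 (mod 13). Hence c = [8, 5, 0, 1, 6].
  Check: interpolating c through the α_i gives m(x) = 11 + 7·x (degree < 2) with m(α_i) = c_i for every i, so c is indeed a codeword.
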